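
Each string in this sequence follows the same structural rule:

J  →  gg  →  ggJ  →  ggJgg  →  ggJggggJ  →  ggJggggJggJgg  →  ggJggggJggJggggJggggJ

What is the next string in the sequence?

ggJggggJggJggggJggggJggJggggJggJgg

Each term (from the third on) is the previous term followed by the one before it: term 3 = gg·J = ggJ.
Continuing: ggJggggJggJggggJggggJ · ggJggggJggJgg gives term 8.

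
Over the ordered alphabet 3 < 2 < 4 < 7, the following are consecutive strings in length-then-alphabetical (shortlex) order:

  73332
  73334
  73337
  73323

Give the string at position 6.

Continuing the enumeration 2 steps past 73323: 73323 → 73322 → (answer).

73324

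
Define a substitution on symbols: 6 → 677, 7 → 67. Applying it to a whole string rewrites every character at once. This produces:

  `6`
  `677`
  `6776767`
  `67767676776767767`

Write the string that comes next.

φ(67767676776767767) expands symbol-by-symbol to 677 67 67 677 67 677 67 677 67 67 677 67 677 67 67 677 67; joining the 17 pieces gives the next term.

67767676776767767677676767767677676767767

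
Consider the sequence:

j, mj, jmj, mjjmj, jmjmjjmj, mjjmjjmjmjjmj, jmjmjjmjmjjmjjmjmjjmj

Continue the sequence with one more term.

Each term (from the third on) is the two preceding terms concatenated in order: term 3 = j·mj = jmj.
The next term joins mjjmjjmjmjjmj and jmjmjjmjmjjmjjmjmjjmj.

mjjmjjmjmjjmjjmjmjjmjmjjmjjmjmjjmj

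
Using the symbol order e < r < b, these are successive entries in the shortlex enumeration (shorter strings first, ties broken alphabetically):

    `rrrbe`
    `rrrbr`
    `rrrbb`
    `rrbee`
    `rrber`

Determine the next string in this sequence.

rrbeb

Find the rightmost character of rrber below b, bump it to the next letter, and reset everything to its right to e.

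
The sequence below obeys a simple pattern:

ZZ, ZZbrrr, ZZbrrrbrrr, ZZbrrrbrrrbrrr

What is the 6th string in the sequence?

ZZbrrrbrrrbrrrbrrrbrrr

Every step adds brrr to the end: s(k+1) = s(k)·brrr.
From ZZbrrrbrrrbrrr, 2 further steps: ZZbrrrbrrrbrrr → ZZbrrrbrrrbrrrbrrr → (answer).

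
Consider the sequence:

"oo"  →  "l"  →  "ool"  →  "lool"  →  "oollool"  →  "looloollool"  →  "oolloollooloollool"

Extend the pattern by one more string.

This is a Fibonacci-style word recurrence s(k) = s(k−2)·s(k−1): e.g. oo·l = ool.
Continuing: looloollool · oolloollooloollool gives term 8.

looloollooloolloollooloollool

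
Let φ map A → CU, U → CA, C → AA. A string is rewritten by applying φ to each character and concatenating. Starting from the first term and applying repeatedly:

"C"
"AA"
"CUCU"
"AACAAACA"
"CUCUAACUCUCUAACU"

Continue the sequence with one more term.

AACAAACACUCUAACAAACAAACACUCUAACA

Replace each of the 16 characters of CUCUAACUCUCUAACU in place — AA CA AA CA CU CU AA CA AA CA AA CA CU CU AA CA — and concatenate.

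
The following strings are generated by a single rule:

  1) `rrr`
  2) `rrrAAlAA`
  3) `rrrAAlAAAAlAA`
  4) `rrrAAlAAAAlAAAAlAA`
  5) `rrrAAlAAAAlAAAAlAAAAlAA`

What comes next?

Every step adds AAlAA to the end: s(k+1) = s(k)·AAlAA.
Applying this once more to rrrAAlAAAAlAAAAlAAAAlAA:

rrrAAlAAAAlAAAAlAAAAlAAAAlAA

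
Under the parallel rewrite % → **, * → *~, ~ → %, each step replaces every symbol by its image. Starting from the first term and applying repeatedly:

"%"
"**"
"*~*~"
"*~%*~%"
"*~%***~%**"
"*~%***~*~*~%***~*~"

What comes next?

Replace each of the 18 characters of *~%***~*~*~%***~*~ in place — *~ % ** *~ *~ *~ % *~ % *~ % ** *~ *~ *~ % *~ % — and concatenate.

*~%***~*~*~%*~%*~%***~*~*~%*~%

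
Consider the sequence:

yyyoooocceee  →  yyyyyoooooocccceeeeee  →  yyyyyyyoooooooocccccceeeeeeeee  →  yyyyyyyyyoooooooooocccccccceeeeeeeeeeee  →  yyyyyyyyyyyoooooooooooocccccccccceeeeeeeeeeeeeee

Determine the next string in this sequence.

Term n consists of 2n+1 y's, followed by 2n+2 o's, followed by 2n c's, followed by 3n e's (n = 1, 2, …).
For the next term, n = 6, so the run lengths are 13, 14, 12, 18.

yyyyyyyyyyyyyoooooooooooooocccccccccccceeeeeeeeeeeeeeeeee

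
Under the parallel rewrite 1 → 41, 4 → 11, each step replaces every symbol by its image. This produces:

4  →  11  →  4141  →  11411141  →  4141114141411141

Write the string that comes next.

11411141414111411141114141411141

Replace each of the 16 characters of 4141114141411141 in place — 11 41 11 41 41 41 11 41 11 41 11 41 41 41 11 41 — and concatenate.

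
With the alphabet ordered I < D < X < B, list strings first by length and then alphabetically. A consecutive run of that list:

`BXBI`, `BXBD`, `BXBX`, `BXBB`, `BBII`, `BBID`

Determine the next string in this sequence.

BBIX

Treat BBID as a base-4 numeral over the given alphabet and add one, carrying through any trailing B's.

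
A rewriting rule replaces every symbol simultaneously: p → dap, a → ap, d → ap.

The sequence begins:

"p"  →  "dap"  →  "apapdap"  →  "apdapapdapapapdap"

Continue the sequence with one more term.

apdapapapdapapdapapapdapapdapapdapapapdap

φ(apdapapdapapapdap) expands symbol-by-symbol to ap dap ap ap dap ap dap ap ap dap ap dap ap dap ap ap dap; joining the 17 pieces gives the next term.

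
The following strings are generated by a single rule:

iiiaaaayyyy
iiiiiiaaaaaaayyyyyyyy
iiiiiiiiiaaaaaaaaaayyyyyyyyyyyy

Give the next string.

iiiiiiiiiiiiaaaaaaaaaaaaayyyyyyyyyyyyyyyy

The n-th term is 3n i's then 3n+1 a's then 4n y's (n = 1, 2, …).
At n = 4 the blocks have lengths 12, 13, 16.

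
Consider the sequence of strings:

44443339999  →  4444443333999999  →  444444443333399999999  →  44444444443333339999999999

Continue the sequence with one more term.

4444444444443333333999999999999

Reading off run lengths: 4 runs 4, 6, 8, 10; 3 runs 3, 4, 5, 6; 9 runs 4, 6, 8, 10 — each is linear in n, where the shown terms are n = 2, 3, 4, 5.
Setting n = 6 gives 12, 7, 12 characters in each block.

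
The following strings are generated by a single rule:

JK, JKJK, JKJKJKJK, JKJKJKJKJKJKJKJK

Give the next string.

JKJKJKJKJKJKJKJKJKJKJKJKJKJKJKJK

Each string is two copies of the previous one concatenated.
So the next term is two copies of JKJKJKJKJKJKJKJK.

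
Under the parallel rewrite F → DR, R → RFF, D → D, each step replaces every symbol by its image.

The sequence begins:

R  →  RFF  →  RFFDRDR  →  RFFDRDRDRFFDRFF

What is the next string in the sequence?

Rewriting the 15 symbols of RFFDRDRDRFFDRFF one by one yields RFF DR DR D RFF D RFF D RFF DR DR D RFF DR DR; concatenated:

RFFDRDRDRFFDRFFDRFFDRDRDRFFDRDR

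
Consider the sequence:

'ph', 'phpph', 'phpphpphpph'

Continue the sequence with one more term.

phpphpphpphpphpphpphpph

Every step duplicates the string with 'p' between the halves.
One more doubling of phpphpphpph gives the answer.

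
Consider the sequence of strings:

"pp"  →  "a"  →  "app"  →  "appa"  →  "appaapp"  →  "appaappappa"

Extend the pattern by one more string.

From term 3 onward, concatenate the last term with the second-to-last: a·pp = app, app·a = appa, …
So term 7 is appaappappa·appaapp.

appaappappaappaapp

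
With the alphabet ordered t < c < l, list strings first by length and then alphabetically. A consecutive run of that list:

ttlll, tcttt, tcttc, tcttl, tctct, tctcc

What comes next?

Treat tctcc as a base-3 numeral over the given alphabet and add one, carrying through any trailing l's.

tctcl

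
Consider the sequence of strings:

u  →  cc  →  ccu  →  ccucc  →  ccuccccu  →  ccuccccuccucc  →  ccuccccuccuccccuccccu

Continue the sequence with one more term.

ccuccccuccuccccuccccuccuccccuccucc

From term 3 onward, concatenate the last term with the second-to-last: cc·u = ccu, ccu·cc = ccucc, …
The next term joins ccuccccuccuccccuccccu and ccuccccuccucc.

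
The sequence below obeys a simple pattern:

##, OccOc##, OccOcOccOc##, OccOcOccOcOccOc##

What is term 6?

OccOcOccOcOccOcOccOcOccOc##

Every step adds OccOc at the front: s(k+1) = OccOc·s(k).
From OccOcOccOcOccOc##, 2 further steps: OccOcOccOcOccOc## → OccOcOccOcOccOcOccOc## → (answer).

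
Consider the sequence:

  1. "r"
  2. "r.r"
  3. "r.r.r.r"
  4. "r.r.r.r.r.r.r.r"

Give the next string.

r.r.r.r.r.r.r.r.r.r.r.r.r.r.r.r

s(k+1) = s(k)·.·s(k) — each term doubles the last with '.' between the halves.
So the next term is two copies of r.r.r.r.r.r.r.r with '.' between the halves.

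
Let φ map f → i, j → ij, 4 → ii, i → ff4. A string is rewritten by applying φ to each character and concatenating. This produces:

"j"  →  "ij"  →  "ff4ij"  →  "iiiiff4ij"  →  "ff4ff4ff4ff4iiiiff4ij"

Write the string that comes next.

φ(ff4ff4ff4ff4iiiiff4ij) expands symbol-by-symbol to i i ii i i ii i i ii i i ii ff4 ff4 ff4 ff4 i i ii ff4 ij; joining the 21 pieces gives the next term.

iiiiiiiiiiiiiiiiff4ff4ff4ff4iiiiff4ij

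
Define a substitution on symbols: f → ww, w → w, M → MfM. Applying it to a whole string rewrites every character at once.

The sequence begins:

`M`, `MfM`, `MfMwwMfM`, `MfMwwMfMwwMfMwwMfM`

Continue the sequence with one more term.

MfMwwMfMwwMfMwwMfMwwMfMwwMfMwwMfMwwMfM

Replace each of the 18 characters of MfMwwMfMwwMfMwwMfM in place — MfM ww MfM w w MfM ww MfM w w MfM ww MfM w w MfM ww MfM — and concatenate.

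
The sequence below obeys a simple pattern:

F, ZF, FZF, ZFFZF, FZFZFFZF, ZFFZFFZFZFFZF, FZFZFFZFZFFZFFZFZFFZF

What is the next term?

From term 3 onward, concatenate the second-to-last term with the last: F·ZF = FZF, ZF·FZF = ZFFZF, …
Continuing: ZFFZFFZFZFFZF · FZFZFFZFZFFZFFZFZFFZF gives term 8.

ZFFZFFZFZFFZFFZFZFFZFZFFZFFZFZFFZF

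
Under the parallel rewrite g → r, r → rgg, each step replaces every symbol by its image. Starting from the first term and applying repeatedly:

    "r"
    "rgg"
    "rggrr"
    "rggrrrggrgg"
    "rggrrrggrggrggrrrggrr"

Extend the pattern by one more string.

Applying the rule to each of the 21 symbols of rggrrrggrggrggrrrggrr gives the pieces rgg r r rgg rgg rgg r r rgg r r rgg r r rgg rgg rgg r r rgg rgg, which concatenate to the answer.

rggrrrggrggrggrrrggrrrggrrrggrggrggrrrggrgg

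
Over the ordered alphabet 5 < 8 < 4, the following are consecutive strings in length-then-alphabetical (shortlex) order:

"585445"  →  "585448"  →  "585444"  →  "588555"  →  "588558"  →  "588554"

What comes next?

Find the rightmost character of 588554 below 4, bump it to the next letter, and reset everything to its right to 5.

588585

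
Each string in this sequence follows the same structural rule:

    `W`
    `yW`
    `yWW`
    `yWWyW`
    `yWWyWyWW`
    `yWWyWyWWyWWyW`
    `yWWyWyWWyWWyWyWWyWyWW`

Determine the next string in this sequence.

This is a Fibonacci-style word recurrence s(k) = s(k−1)·s(k−2): e.g. yW·W = yWW.
The next term joins yWWyWyWWyWWyWyWWyWyWW and yWWyWyWWyWWyW.

yWWyWyWWyWWyWyWWyWyWWyWWyWyWWyWWyW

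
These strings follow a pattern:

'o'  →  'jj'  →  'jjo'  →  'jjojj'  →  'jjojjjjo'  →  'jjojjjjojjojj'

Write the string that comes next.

jjojjjjojjojjjjojjjjo

This is a Fibonacci-style word recurrence s(k) = s(k−1)·s(k−2): e.g. jj·o = jjo.
The next term joins jjojjjjojjojj and jjojjjjo.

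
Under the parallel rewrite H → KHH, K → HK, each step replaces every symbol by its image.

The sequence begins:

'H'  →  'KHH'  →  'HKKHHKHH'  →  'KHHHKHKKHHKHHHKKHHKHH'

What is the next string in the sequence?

HKKHHKHHKHHHKKHHHKHKKHHKHHHKKHHKHHKHHHKHKKHHKHHHKKHHKHH

Applying the rule to each of the 21 symbols of KHHHKHKKHHKHHHKKHHKHH gives the pieces HK KHH KHH KHH HK KHH HK HK KHH KHH HK KHH KHH KHH HK HK KHH KHH HK KHH KHH, which concatenate to the answer.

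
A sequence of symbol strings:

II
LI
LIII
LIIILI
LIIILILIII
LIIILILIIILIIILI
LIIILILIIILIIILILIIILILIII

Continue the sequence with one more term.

This is a Fibonacci-style word recurrence s(k) = s(k−1)·s(k−2): e.g. LI·II = LIII.
So term 8 is LIIILILIIILIIILILIIILILIII·LIIILILIIILIIILI.

LIIILILIIILIIILILIIILILIIILIIILILIIILIIILI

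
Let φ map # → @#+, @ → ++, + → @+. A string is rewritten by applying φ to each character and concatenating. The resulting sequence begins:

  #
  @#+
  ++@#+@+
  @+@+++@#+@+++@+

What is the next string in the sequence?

φ(@+@+++@#+@+++@+) expands symbol-by-symbol to ++ @+ ++ @+ @+ @+ ++ @#+ @+ ++ @+ @+ @+ ++ @+; joining the 15 pieces gives the next term.

++@+++@+@+@+++@#+@+++@+@+@+++@+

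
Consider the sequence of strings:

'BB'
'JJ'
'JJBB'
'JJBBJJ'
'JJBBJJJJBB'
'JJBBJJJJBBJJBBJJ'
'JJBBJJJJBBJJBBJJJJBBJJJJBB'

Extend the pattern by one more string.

JJBBJJJJBBJJBBJJJJBBJJJJBBJJBBJJJJBBJJBBJJ

This is a Fibonacci-style word recurrence s(k) = s(k−1)·s(k−2): e.g. JJ·BB = JJBB.
So term 8 is JJBBJJJJBBJJBBJJJJBBJJJJBB·JJBBJJJJBBJJBBJJ.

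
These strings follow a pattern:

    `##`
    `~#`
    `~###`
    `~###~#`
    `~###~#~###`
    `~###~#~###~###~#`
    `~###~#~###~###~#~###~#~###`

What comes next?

~###~#~###~###~#~###~#~###~###~#~###~###~#

This is a Fibonacci-style word recurrence s(k) = s(k−1)·s(k−2): e.g. ~#·## = ~###.
The next term joins ~###~#~###~###~#~###~#~### and ~###~#~###~###~#.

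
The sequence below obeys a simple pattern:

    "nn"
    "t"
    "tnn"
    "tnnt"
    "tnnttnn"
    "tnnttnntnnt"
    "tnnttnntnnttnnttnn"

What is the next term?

tnnttnntnnttnnttnntnnttnntnnt

This is a Fibonacci-style word recurrence s(k) = s(k−1)·s(k−2): e.g. t·nn = tnn.
The next term joins tnnttnntnnttnnttnn and tnnttnntnnt.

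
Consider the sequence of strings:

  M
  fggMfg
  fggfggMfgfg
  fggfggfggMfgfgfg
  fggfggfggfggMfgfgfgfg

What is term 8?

Each term wraps the previous one in fgg on the left and fg on the right.
From fggfggfggfggMfgfgfgfg, 3 further steps: fggfggfggfggMfgfgfgfg → fggfggfggfggfggMfgfgfgfgfg → fggfggfggfggfggfggMfgfgfgfgfgfg → (answer).

fggfggfggfggfggfggfggMfgfgfgfgfgfgfg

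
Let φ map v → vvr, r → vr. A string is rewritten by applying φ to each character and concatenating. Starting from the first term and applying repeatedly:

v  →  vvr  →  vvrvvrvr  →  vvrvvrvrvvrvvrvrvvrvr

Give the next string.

Rewriting the 21 symbols of vvrvvrvrvvrvvrvrvvrvr one by one yields vvr vvr vr vvr vvr vr vvr vr vvr vvr vr vvr vvr vr vvr vr vvr vvr vr vvr vr; concatenated:

vvrvvrvrvvrvvrvrvvrvrvvrvvrvrvvrvvrvrvvrvrvvrvvrvrvvrvr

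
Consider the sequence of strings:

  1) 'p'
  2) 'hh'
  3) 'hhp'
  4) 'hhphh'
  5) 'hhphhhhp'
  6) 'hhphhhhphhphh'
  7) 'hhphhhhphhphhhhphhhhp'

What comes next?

hhphhhhphhphhhhphhhhphhphhhhphhphh

This is a Fibonacci-style word recurrence s(k) = s(k−1)·s(k−2): e.g. hh·p = hhp.
The next term joins hhphhhhphhphhhhphhhhp and hhphhhhphhphh.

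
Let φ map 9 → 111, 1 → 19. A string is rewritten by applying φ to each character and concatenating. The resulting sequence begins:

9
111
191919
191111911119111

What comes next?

φ(191111911119111) expands symbol-by-symbol to 19 111 19 19 19 19 111 19 19 19 19 111 19 19 19; joining the 15 pieces gives the next term.

191111919191911119191919111191919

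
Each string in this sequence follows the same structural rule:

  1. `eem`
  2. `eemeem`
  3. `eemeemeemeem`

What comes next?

eemeemeemeemeemeemeemeem

Every step duplicates the string.
One more doubling of eemeemeemeem gives the answer.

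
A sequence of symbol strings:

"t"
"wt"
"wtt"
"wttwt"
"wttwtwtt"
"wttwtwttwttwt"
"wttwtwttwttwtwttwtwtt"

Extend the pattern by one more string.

wttwtwttwttwtwttwtwttwttwtwttwttwt

This is a Fibonacci-style word recurrence s(k) = s(k−1)·s(k−2): e.g. wt·t = wtt.
The next term joins wttwtwttwttwtwttwtwtt and wttwtwttwttwt.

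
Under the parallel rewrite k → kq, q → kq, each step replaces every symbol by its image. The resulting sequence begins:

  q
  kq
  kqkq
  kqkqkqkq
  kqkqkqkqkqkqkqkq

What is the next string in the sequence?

Replace each of the 16 characters of kqkqkqkqkqkqkqkq in place — kq kq kq kq kq kq kq kq kq kq kq kq kq kq kq kq — and concatenate.

kqkqkqkqkqkqkqkqkqkqkqkqkqkqkqkq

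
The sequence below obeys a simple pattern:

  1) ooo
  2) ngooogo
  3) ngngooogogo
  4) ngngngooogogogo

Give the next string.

Every step adds ng to the front and go to the end of the previous string.
So the next term is ng·ngngngooogogogo·go.

ngngngngooogogogogo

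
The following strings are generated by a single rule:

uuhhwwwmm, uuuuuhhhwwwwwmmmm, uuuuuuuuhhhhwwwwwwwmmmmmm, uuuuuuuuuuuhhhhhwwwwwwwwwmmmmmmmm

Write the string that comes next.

Reading off run lengths: u runs 2, 5, 8, 11; h runs 2, 3, 4, 5; w runs 3, 5, 7, 9; m runs 2, 4, 6, 8 — each is linear in n (n = 1, 2, …).
At n = 5 the blocks have lengths 14, 6, 11, 10.

uuuuuuuuuuuuuuhhhhhhwwwwwwwwwwwmmmmmmmmmm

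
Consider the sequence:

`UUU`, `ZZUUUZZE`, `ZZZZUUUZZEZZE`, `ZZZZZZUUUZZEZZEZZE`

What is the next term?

Each term wraps the previous one in ZZ on the left and ZZE on the right.
Applying this once more to ZZZZZZUUUZZEZZEZZE:

ZZZZZZZZUUUZZEZZEZZEZZE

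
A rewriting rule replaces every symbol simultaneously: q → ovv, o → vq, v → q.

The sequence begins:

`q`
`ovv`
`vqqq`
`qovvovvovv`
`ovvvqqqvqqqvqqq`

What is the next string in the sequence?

Applying the rule to each of the 15 symbols of ovvvqqqvqqqvqqq gives the pieces vq q q q ovv ovv ovv q ovv ovv ovv q ovv ovv ovv, which concatenate to the answer.

vqqqqovvovvovvqovvovvovvqovvovvovv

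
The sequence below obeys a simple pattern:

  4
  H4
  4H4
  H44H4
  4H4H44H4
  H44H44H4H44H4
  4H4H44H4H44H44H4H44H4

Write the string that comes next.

H44H44H4H44H44H4H44H4H44H44H4H44H4

From term 3 onward, concatenate the second-to-last term with the last: 4·H4 = 4H4, H4·4H4 = H44H4, …
Continuing: H44H44H4H44H4 · 4H4H44H4H44H44H4H44H4 gives term 8.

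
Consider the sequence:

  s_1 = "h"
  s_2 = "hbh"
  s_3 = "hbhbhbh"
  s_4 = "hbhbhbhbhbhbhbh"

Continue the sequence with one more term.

Each string is two copies of the previous one joined by 'b'.
Doubling hbhbhbhbhbhbhbh with 'b' between the halves:

hbhbhbhbhbhbhbhbhbhbhbhbhbhbhbh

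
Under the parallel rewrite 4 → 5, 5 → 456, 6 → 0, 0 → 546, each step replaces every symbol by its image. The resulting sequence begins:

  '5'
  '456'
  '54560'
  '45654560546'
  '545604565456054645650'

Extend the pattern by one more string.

4565456054654560456545605464565054560456546

φ(545604565456054645650) expands symbol-by-symbol to 456 5 456 0 546 5 456 0 456 5 456 0 546 456 5 0 5 456 0 456 546; joining the 21 pieces gives the next term.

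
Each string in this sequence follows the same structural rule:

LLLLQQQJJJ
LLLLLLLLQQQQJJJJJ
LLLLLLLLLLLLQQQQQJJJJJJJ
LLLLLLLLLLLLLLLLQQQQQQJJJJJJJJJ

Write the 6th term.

LLLLLLLLLLLLLLLLLLLLLLLLQQQQQQQQJJJJJJJJJJJJJ

Reading off run lengths: L runs 4, 8, 12, 16; Q runs 3, 4, 5, 6; J runs 3, 5, 7, 9 — each is linear in n (n = 1, 2, …).
Setting n = 6 gives 24, 8, 13 characters in each block.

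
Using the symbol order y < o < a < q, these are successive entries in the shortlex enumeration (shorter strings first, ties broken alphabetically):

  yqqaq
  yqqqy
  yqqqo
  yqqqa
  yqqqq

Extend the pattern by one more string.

The successor of yqqqq increments the rightmost position that isn't already q and resets every position after it to y.

oyyyy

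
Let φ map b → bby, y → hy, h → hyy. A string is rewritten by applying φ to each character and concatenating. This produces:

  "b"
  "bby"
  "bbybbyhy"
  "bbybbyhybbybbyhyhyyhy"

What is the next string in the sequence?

φ(bbybbyhybbybbyhyhyyhy) expands symbol-by-symbol to bby bby hy bby bby hy hyy hy bby bby hy bby bby hy hyy hy hyy hy hy hyy hy; joining the 21 pieces gives the next term.

bbybbyhybbybbyhyhyyhybbybbyhybbybbyhyhyyhyhyyhyhyhyyhy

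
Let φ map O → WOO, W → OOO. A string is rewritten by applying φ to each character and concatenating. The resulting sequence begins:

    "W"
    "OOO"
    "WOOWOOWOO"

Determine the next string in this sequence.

OOOWOOWOOOOOWOOWOOOOOWOOWOO

Expanding WOOWOOWOO: W→OOO, O→WOO, O→WOO, W→OOO, O→WOO, O→WOO, W→OOO, O→WOO, O→WOO. Concatenated: OOO WOO WOO OOO WOO WOO OOO WOO WOO.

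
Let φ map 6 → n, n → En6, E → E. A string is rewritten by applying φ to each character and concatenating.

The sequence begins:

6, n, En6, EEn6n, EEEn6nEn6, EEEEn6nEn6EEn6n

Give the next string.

Applying the rule to each of the 15 symbols of EEEEn6nEn6EEn6n gives the pieces E E E E En6 n En6 E En6 n E E En6 n En6, which concatenate to the answer.

EEEEEn6nEn6EEn6nEEEn6nEn6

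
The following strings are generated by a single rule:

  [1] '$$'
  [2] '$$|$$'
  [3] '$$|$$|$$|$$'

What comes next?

s(k+1) = s(k)·|·s(k) — each term doubles the last with '|' between the halves.
So the next term is two copies of $$|$$|$$|$$ with '|' between the halves.

$$|$$|$$|$$|$$|$$|$$|$$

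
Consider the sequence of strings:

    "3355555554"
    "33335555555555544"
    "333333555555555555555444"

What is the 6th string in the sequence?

Each string has the form 3^{2n} 5^{4n+3} 4^{n} (n = 1, 2, …).
Setting n = 6 gives 12, 27, 6 characters in each block.

333333333333555555555555555555555555555444444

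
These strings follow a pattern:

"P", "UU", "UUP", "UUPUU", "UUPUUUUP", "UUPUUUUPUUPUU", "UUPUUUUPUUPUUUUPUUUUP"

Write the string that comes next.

Each term (from the third on) is the previous term followed by the one before it: term 3 = UU·P = UUP.
So term 8 is UUPUUUUPUUPUUUUPUUUUP·UUPUUUUPUUPUU.

UUPUUUUPUUPUUUUPUUUUPUUPUUUUPUUPUU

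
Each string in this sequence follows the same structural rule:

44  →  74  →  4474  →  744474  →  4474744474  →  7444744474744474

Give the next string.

This is a Fibonacci-style word recurrence s(k) = s(k−2)·s(k−1): e.g. 44·74 = 4474.
The next term joins 4474744474 and 7444744474744474.

44747444747444744474744474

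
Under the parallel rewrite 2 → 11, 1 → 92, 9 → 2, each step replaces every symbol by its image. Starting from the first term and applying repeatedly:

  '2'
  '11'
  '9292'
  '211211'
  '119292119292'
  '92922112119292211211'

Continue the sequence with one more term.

211211119292119292211211119292119292

Replace each of the 20 characters of 92922112119292211211 in place — 2 11 2 11 11 92 92 11 92 92 2 11 2 11 11 92 92 11 92 92 — and concatenate.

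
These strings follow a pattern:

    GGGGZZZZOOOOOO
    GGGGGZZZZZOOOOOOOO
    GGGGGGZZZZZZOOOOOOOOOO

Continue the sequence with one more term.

Reading off run lengths: G runs 4, 5, 6; Z runs 4, 5, 6; O runs 6, 8, 10 — each is linear in n, where the shown terms are n = 3, 4, 5.
Setting n = 6 gives 7, 7, 12 characters in each block.

GGGGGGGZZZZZZZOOOOOOOOOOOO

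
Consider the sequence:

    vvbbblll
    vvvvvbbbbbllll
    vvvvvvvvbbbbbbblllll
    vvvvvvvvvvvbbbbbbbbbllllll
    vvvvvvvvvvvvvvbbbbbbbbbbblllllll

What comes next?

vvvvvvvvvvvvvvvvvbbbbbbbbbbbbbllllllll

Reading off run lengths: v runs 2, 5, 8, 11, 14; b runs 3, 5, 7, 9, 11; l runs 3, 4, 5, 6, 7 — each is linear in n (n = 1, 2, …).
For the next term, n = 6, so the run lengths are 17, 13, 8.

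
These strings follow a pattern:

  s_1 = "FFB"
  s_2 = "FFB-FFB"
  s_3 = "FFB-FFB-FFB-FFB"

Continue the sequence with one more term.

s(k+1) = s(k)·-·s(k) — each term doubles the last with '-' between the halves.
Doubling FFB-FFB-FFB-FFB with '-' between the halves:

FFB-FFB-FFB-FFB-FFB-FFB-FFB-FFB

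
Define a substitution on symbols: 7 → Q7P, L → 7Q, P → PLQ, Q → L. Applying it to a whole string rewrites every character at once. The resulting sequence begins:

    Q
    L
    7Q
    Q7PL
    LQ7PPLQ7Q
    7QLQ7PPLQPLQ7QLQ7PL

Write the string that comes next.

Rewriting the 19 symbols of 7QLQ7PPLQPLQ7QLQ7PL one by one yields Q7P L 7Q L Q7P PLQ PLQ 7Q L PLQ 7Q L Q7P L 7Q L Q7P PLQ 7Q; concatenated:

Q7PL7QLQ7PPLQPLQ7QLPLQ7QLQ7PL7QLQ7PPLQ7Q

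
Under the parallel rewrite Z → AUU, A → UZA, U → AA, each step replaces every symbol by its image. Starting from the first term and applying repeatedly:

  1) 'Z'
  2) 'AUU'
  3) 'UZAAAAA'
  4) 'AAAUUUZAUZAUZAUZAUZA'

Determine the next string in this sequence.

UZAUZAUZAAAAAAAAUUUZAAAAUUUZAAAAUUUZAAAAUUUZAAAAUUUZA

φ(AAAUUUZAUZAUZAUZAUZA) expands symbol-by-symbol to UZA UZA UZA AA AA AA AUU UZA AA AUU UZA AA AUU UZA AA AUU UZA AA AUU UZA; joining the 20 pieces gives the next term.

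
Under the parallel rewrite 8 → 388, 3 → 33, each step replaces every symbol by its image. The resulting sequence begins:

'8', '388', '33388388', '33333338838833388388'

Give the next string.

Rewriting the 20 symbols of 33333338838833388388 one by one yields 33 33 33 33 33 33 33 388 388 33 388 388 33 33 33 388 388 33 388 388; concatenated:

333333333333333883883338838833333338838833388388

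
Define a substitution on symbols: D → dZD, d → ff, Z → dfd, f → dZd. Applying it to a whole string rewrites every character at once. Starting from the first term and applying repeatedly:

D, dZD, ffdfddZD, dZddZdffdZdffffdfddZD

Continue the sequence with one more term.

Replace each of the 21 characters of dZddZdffdZdffffdfddZD in place — ff dfd ff ff dfd ff dZd dZd ff dfd ff dZd dZd dZd dZd ff dZd ff ff dfd dZD — and concatenate.

ffdfdffffdfdffdZddZdffdfdffdZddZddZddZdffdZdffffdfddZD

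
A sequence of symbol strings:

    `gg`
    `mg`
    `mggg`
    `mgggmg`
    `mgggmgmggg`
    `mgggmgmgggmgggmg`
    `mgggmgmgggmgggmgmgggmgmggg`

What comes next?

mgggmgmgggmgggmgmgggmgmgggmgggmgmgggmgggmg

Each term (from the third on) is the previous term followed by the one before it: term 3 = mg·gg = mggg.
The next term joins mgggmgmgggmgggmgmgggmgmggg and mgggmgmgggmgggmg.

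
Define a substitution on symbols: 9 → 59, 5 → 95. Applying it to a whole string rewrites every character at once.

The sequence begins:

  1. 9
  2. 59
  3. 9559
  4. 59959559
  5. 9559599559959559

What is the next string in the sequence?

59959559955959959559599559959559

Replace each of the 16 characters of 9559599559959559 in place — 59 95 95 59 95 59 59 95 95 59 59 95 59 95 95 59 — and concatenate.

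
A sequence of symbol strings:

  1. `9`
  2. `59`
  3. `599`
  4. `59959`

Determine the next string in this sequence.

59959599

From term 3 onward, concatenate the last term with the second-to-last: 59·9 = 599, 599·59 = 59959, …
Continuing: 59959 · 599 gives term 5.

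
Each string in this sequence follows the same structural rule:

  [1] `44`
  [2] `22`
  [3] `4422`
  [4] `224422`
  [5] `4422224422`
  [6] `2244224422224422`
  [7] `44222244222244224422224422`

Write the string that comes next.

224422442222442244222244222244224422224422

This is a Fibonacci-style word recurrence s(k) = s(k−2)·s(k−1): e.g. 44·22 = 4422.
The next term joins 2244224422224422 and 44222244222244224422224422.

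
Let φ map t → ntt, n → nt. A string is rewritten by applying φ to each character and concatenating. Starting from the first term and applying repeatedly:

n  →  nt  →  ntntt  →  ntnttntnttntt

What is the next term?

Replace each of the 13 characters of ntnttntnttntt in place — nt ntt nt ntt ntt nt ntt nt ntt ntt nt ntt ntt — and concatenate.

ntnttntnttnttntnttntnttnttntnttntt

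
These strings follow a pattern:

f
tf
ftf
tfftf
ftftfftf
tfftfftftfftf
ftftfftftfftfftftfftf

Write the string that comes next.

tfftfftftfftfftftfftftfftfftftfftf

From term 3 onward, concatenate the second-to-last term with the last: f·tf = ftf, tf·ftf = tfftf, …
So term 8 is tfftfftftfftf·ftftfftftfftfftftfftf.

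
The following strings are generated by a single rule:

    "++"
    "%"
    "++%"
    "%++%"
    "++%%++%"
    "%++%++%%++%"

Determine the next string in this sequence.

This is a Fibonacci-style word recurrence s(k) = s(k−2)·s(k−1): e.g. ++·% = ++%.
Continuing: ++%%++% · %++%++%%++% gives term 7.

++%%++%%++%++%%++%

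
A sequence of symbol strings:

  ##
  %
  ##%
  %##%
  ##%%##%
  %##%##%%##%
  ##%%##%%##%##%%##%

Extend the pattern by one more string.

This is a Fibonacci-style word recurrence s(k) = s(k−2)·s(k−1): e.g. ##·% = ##%.
Continuing: %##%##%%##% · ##%%##%%##%##%%##% gives term 8.

%##%##%%##%##%%##%%##%##%%##%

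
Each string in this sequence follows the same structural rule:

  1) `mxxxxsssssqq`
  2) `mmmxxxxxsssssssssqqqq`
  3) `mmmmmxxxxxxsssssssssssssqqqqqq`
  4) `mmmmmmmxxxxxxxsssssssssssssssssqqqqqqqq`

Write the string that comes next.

mmmmmmmmmxxxxxxxxsssssssssssssssssssssqqqqqqqqqq

The n-th term is 2n-1 m's then n+3 x's then 4n+1 s's then 2n q's (n = 1, 2, …).
At n = 5 the blocks have lengths 9, 8, 21, 10.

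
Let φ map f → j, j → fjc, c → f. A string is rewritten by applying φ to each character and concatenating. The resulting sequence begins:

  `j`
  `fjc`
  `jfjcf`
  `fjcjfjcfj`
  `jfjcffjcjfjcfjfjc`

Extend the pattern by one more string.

Applying the rule to each of the 17 symbols of jfjcffjcjfjcfjfjc gives the pieces fjc j fjc f j j fjc f fjc j fjc f j fjc j fjc f, which concatenate to the answer.

fjcjfjcfjjfjcffjcjfjcfjfjcjfjcf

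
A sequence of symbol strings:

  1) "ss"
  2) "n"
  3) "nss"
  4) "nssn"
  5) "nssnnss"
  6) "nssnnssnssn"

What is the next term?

From term 3 onward, concatenate the last term with the second-to-last: n·ss = nss, nss·n = nssn, …
So term 7 is nssnnssnssn·nssnnss.

nssnnssnssnnssnnss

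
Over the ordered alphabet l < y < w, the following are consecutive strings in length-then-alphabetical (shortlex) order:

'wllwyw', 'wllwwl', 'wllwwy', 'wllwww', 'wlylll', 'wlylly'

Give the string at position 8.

Advancing 2 positions from wlylly through wlylly → wlyllw reaches term 8.

wlylyl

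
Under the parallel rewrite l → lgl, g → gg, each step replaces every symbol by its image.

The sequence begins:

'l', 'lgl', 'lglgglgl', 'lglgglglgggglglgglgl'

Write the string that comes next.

φ(lglgglglgggglglgglgl) expands symbol-by-symbol to lgl gg lgl gg gg lgl gg lgl gg gg gg gg lgl gg lgl gg gg lgl gg lgl; joining the 20 pieces gives the next term.

lglgglglgggglglgglglgggggggglglgglglgggglglgglgl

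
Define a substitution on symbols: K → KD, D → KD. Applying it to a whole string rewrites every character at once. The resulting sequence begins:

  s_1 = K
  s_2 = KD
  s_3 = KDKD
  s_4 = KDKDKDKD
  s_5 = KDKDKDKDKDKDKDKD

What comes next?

Rewriting the 16 symbols of KDKDKDKDKDKDKDKD one by one yields KD KD KD KD KD KD KD KD KD KD KD KD KD KD KD KD; concatenated:

KDKDKDKDKDKDKDKDKDKDKDKDKDKDKDKD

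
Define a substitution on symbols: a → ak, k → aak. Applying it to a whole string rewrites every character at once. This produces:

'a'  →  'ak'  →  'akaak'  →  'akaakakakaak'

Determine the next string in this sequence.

akaakakakaakakaakakaakakakaak

Expanding akaakakakaak: a→ak, k→aak, a→ak, a→ak, k→aak, a→ak, k→aak, a→ak, k→aak, a→ak, a→ak, k→aak. Concatenated: ak aak ak ak aak ak aak ak aak ak ak aak.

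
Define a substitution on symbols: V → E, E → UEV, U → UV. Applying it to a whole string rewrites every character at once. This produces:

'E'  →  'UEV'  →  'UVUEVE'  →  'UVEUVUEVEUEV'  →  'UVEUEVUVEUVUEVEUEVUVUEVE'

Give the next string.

UVEUEVUVUEVEUVEUEVUVEUVUEVEUEVUVUEVEUVEUVUEVEUEV

Applying the rule to each of the 24 symbols of UVEUEVUVEUVUEVEUEVUVUEVE gives the pieces UV E UEV UV UEV E UV E UEV UV E UV UEV E UEV UV UEV E UV E UV UEV E UEV, which concatenate to the answer.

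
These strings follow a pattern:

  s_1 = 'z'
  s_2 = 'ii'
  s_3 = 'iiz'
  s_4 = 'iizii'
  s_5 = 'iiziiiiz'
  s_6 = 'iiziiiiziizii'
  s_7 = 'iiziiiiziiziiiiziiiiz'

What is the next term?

From term 3 onward, concatenate the last term with the second-to-last: ii·z = iiz, iiz·ii = iizii, …
So term 8 is iiziiiiziiziiiiziiiiz·iiziiiiziizii.

iiziiiiziiziiiiziiiiziiziiiiziizii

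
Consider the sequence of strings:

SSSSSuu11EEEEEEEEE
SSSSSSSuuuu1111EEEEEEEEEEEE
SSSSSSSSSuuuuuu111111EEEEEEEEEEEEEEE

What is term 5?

SSSSSSSSSSSSSuuuuuuuuuu1111111111EEEEEEEEEEEEEEEEEEEEE

Reading off run lengths: S runs 5, 7, 9; u runs 2, 4, 6; 1 runs 2, 4, 6; E runs 9, 12, 15 — each is linear in n, where the shown terms are n = 2, 3, 4.
At n = 6 the blocks have lengths 13, 10, 10, 21.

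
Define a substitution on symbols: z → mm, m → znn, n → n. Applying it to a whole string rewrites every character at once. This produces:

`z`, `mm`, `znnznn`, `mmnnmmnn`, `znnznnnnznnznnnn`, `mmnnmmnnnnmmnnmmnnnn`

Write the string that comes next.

Replace each of the 20 characters of mmnnmmnnnnmmnnmmnnnn in place — znn znn n n znn znn n n n n znn znn n n znn znn n n n n — and concatenate.

znnznnnnznnznnnnnnznnznnnnznnznnnnnn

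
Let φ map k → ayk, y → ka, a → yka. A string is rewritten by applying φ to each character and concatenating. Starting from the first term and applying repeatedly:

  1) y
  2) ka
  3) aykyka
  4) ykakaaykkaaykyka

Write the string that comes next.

kaaykykaaykykaykakaaykaykykaykakaaykkaaykyka

Replace each of the 16 characters of ykakaaykkaaykyka in place — ka ayk yka ayk yka yka ka ayk ayk yka yka ka ayk ka ayk yka — and concatenate.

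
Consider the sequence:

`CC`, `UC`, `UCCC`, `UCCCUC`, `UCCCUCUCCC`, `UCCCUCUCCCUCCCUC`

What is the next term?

From term 3 onward, concatenate the last term with the second-to-last: UC·CC = UCCC, UCCC·UC = UCCCUC, …
So term 7 is UCCCUCUCCCUCCCUC·UCCCUCUCCC.

UCCCUCUCCCUCCCUCUCCCUCUCCC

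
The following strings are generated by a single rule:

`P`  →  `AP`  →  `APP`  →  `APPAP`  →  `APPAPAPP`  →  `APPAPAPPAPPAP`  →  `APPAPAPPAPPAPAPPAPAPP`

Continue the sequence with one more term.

APPAPAPPAPPAPAPPAPAPPAPPAPAPPAPPAP

This is a Fibonacci-style word recurrence s(k) = s(k−1)·s(k−2): e.g. AP·P = APP.
Continuing: APPAPAPPAPPAPAPPAPAPP · APPAPAPPAPPAP gives term 8.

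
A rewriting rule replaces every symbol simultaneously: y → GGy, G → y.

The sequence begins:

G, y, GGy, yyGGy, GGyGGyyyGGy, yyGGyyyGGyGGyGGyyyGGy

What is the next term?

Replace each of the 21 characters of yyGGyyyGGyGGyGGyyyGGy in place — GGy GGy y y GGy GGy GGy y y GGy y y GGy y y GGy GGy GGy y y GGy — and concatenate.

GGyGGyyyGGyGGyGGyyyGGyyyGGyyyGGyGGyGGyyyGGy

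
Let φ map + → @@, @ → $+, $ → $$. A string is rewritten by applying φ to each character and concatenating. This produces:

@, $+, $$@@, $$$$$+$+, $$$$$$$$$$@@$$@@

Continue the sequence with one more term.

φ($$$$$$$$$$@@$$@@) expands symbol-by-symbol to $$ $$ $$ $$ $$ $$ $$ $$ $$ $$ $+ $+ $$ $$ $+ $+; joining the 16 pieces gives the next term.

$$$$$$$$$$$$$$$$$$$$$+$+$$$$$+$+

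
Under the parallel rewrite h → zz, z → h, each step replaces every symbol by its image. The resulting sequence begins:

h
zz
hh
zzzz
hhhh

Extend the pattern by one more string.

zzzzzzzz

Apply φ to hhhh symbol by symbol: h→zz, h→zz, h→zz, h→zz; joined: zz zz zz zz.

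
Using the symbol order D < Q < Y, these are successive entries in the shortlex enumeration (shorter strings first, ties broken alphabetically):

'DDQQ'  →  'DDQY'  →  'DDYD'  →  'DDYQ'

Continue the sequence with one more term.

Treat DDYQ as a base-3 numeral over the given alphabet and add one, carrying through any trailing Y's.

DDYY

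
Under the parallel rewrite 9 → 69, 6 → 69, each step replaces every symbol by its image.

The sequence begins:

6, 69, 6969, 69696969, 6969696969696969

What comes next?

Applying the rule to each of the 16 symbols of 6969696969696969 gives the pieces 69 69 69 69 69 69 69 69 69 69 69 69 69 69 69 69, which concatenate to the answer.

69696969696969696969696969696969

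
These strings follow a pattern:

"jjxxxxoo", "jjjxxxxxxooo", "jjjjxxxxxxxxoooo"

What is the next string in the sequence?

jjjjjxxxxxxxxxxooooo

Term n consists of n j's, followed by 2n x's, followed by n o's, where the shown terms are n = 2, 3, 4.
Setting n = 5 gives 5, 10, 5 characters in each block.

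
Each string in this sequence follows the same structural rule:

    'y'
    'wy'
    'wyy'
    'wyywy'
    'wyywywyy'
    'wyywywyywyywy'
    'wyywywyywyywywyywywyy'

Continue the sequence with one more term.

Each term (from the third on) is the previous term followed by the one before it: term 3 = wy·y = wyy.
So term 8 is wyywywyywyywywyywywyy·wyywywyywyywy.

wyywywyywyywywyywywyywyywywyywyywy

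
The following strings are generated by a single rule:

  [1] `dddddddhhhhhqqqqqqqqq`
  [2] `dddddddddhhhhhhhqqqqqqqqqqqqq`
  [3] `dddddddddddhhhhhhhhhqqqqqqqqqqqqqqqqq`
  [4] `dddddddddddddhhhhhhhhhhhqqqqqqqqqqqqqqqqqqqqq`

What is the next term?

Each string has the form d^{2n+3} h^{2n+1} q^{4n+1}, where the shown terms are n = 2, 3, 4, 5.
At n = 6 the blocks have lengths 15, 13, 25.

dddddddddddddddhhhhhhhhhhhhhqqqqqqqqqqqqqqqqqqqqqqqqq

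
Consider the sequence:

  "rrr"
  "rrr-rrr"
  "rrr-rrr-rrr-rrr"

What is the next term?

rrr-rrr-rrr-rrr-rrr-rrr-rrr-rrr

Each string is two copies of the previous one joined by '-'.
One more doubling of rrr-rrr-rrr-rrr gives the answer.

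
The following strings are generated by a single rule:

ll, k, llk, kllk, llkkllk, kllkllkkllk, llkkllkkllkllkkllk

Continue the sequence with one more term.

From term 3 onward, concatenate the second-to-last term with the last: ll·k = llk, k·llk = kllk, …
So term 8 is kllkllkkllk·llkkllkkllkllkkllk.

kllkllkkllkllkkllkkllkllkkllk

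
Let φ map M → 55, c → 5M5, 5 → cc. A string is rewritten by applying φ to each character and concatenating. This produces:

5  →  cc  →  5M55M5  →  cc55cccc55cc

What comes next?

Apply φ to cc55cccc55cc symbol by symbol: c→5M5, c→5M5, 5→cc, 5→cc, c→5M5, c→5M5, c→5M5, c→5M5, 5→cc, 5→cc, c→5M5, c→5M5; joined: 5M5 5M5 cc cc 5M5 5M5 5M5 5M5 cc cc 5M5 5M5.

5M55M5cccc5M55M55M55M5cccc5M55M5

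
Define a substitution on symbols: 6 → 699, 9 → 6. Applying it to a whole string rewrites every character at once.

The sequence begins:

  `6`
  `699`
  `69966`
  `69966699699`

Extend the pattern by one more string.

699666996996996669966

Apply φ to 69966699699 symbol by symbol: 6→699, 9→6, 9→6, 6→699, 6→699, 6→699, 9→6, 9→6, 6→699, 9→6, 9→6; joined: 699 6 6 699 699 699 6 6 699 6 6.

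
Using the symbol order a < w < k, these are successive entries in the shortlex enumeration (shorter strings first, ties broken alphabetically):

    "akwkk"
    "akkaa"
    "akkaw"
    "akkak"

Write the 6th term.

Advancing 2 positions from akkak through akkak → akkwa reaches term 6.

akkww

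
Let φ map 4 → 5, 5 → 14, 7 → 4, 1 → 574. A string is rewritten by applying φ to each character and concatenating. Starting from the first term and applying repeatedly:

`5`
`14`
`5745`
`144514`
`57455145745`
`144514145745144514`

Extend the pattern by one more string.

57455145745574514451457455145745

φ(144514145745144514) expands symbol-by-symbol to 574 5 5 14 574 5 574 5 14 4 5 14 574 5 5 14 574 5; joining the 18 pieces gives the next term.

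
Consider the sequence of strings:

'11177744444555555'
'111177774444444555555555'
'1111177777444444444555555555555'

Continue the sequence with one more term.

The n-th term is n+1 1's then n+1 7's then 2n+1 4's then 3n 5's, where the shown terms are n = 2, 3, 4.
At n = 5 the blocks have lengths 6, 6, 11, 15.

11111177777744444444444555555555555555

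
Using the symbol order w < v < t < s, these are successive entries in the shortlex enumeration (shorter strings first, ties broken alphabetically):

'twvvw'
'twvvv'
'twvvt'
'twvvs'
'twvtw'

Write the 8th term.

twvts

Stepping forward 3 times from twvtw: twvtw → twvtv → twvtt, then the target.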